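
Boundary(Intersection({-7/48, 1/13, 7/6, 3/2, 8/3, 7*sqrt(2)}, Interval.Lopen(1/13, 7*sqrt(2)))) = {7/6, 3/2, 8/3, 7*sqrt(2)}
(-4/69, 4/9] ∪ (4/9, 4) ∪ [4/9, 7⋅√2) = (-4/69, 7⋅√2)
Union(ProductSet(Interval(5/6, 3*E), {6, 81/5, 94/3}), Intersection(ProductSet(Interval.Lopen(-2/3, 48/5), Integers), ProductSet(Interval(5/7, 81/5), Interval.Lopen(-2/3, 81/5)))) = Union(ProductSet(Interval(5/7, 48/5), Range(0, 17, 1)), ProductSet(Interval(5/6, 3*E), {6, 81/5, 94/3}))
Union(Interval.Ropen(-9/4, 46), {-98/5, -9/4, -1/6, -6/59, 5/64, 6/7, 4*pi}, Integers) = Union({-98/5}, Integers, Interval(-9/4, 46))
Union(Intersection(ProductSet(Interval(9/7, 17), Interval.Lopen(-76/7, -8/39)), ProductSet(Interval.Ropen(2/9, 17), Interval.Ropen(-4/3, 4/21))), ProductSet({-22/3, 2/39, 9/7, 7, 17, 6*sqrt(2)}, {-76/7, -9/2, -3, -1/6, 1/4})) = Union(ProductSet({-22/3, 2/39, 9/7, 7, 17, 6*sqrt(2)}, {-76/7, -9/2, -3, -1/6, 1/4}), ProductSet(Interval.Ropen(9/7, 17), Interval(-4/3, -8/39)))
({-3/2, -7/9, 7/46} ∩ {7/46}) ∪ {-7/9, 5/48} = {-7/9, 5/48, 7/46}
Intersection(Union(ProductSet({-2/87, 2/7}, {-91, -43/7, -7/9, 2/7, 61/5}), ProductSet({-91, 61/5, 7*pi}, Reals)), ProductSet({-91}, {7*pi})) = ProductSet({-91}, {7*pi})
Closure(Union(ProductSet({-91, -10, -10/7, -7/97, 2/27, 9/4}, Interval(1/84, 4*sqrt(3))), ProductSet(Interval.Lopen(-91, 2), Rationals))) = Union(ProductSet({-91, -10, -10/7, -7/97, 2/27, 9/4}, Interval(1/84, 4*sqrt(3))), ProductSet(Interval(-91, 2), Reals))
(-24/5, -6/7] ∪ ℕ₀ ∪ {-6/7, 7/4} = (-24/5, -6/7] ∪ ℕ₀ ∪ {7/4}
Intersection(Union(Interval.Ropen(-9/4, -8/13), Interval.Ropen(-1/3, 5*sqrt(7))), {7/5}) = {7/5}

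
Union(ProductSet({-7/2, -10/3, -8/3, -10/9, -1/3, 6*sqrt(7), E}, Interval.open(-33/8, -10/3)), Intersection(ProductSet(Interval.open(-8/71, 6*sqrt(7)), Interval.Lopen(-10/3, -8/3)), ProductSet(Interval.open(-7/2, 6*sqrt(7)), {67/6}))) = ProductSet({-7/2, -10/3, -8/3, -10/9, -1/3, 6*sqrt(7), E}, Interval.open(-33/8, -10/3))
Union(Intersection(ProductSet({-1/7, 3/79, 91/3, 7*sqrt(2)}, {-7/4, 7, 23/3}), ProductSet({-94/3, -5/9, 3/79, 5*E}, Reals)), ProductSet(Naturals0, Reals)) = Union(ProductSet({3/79}, {-7/4, 7, 23/3}), ProductSet(Naturals0, Reals))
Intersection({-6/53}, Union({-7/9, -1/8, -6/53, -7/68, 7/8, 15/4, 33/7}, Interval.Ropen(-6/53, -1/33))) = {-6/53}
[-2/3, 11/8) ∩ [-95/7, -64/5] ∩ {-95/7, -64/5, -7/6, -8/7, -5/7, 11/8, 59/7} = ∅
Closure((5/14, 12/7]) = [5/14, 12/7]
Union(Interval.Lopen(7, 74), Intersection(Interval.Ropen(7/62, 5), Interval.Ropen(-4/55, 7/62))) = Interval.Lopen(7, 74)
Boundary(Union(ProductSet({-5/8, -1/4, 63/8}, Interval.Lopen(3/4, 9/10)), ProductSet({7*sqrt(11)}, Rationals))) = Union(ProductSet({7*sqrt(11)}, Reals), ProductSet({-5/8, -1/4, 63/8}, Interval(3/4, 9/10)))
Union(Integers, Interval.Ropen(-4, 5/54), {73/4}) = Union({73/4}, Integers, Interval.Ropen(-4, 5/54))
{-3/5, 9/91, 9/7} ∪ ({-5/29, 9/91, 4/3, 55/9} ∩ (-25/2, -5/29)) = {-3/5, 9/91, 9/7}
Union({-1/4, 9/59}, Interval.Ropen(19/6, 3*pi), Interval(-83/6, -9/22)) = Union({-1/4, 9/59}, Interval(-83/6, -9/22), Interval.Ropen(19/6, 3*pi))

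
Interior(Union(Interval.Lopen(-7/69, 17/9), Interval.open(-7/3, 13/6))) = Interval.open(-7/3, 13/6)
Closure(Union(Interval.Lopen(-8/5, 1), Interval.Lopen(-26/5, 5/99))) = Interval(-26/5, 1)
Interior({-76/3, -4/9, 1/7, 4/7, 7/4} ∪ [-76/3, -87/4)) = (-76/3, -87/4)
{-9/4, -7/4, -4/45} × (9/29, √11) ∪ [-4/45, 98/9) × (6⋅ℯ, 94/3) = ({-9/4, -7/4, -4/45} × (9/29, √11)) ∪ ([-4/45, 98/9) × (6⋅ℯ, 94/3))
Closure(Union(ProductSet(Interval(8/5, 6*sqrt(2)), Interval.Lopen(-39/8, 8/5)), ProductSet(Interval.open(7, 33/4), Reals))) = Union(ProductSet({8/5, 6*sqrt(2)}, Interval(-39/8, 8/5)), ProductSet({7, 33/4}, Union(Interval(-oo, -39/8), Interval(8/5, oo))), ProductSet(Interval(8/5, 6*sqrt(2)), Interval.Lopen(-39/8, 8/5)), ProductSet(Interval.open(7, 33/4), Reals), ProductSet(Union(Interval(8/5, 7), Interval(33/4, 6*sqrt(2))), {-39/8, 8/5}))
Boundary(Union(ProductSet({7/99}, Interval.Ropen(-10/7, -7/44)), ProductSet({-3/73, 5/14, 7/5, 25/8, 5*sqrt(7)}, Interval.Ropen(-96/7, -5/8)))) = Union(ProductSet({7/99}, Interval(-10/7, -7/44)), ProductSet({-3/73, 5/14, 7/5, 25/8, 5*sqrt(7)}, Interval(-96/7, -5/8)))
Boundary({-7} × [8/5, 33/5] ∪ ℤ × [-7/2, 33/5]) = ℤ × [-7/2, 33/5]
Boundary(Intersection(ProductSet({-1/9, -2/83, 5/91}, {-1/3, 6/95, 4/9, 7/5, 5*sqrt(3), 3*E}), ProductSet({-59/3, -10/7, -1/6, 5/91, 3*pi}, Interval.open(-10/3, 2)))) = ProductSet({5/91}, {-1/3, 6/95, 4/9, 7/5})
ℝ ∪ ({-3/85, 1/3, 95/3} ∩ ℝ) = ℝ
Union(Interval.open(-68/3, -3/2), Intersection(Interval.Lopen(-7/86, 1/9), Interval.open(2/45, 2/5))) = Union(Interval.open(-68/3, -3/2), Interval.Lopen(2/45, 1/9))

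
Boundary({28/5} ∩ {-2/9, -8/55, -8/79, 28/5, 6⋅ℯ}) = {28/5}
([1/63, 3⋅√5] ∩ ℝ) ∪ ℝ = (-∞, ∞)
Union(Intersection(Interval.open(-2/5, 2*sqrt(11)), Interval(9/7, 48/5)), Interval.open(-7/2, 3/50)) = Union(Interval.open(-7/2, 3/50), Interval.Ropen(9/7, 2*sqrt(11)))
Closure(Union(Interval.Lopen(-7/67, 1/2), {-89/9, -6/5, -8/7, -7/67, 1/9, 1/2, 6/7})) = Union({-89/9, -6/5, -8/7, 6/7}, Interval(-7/67, 1/2))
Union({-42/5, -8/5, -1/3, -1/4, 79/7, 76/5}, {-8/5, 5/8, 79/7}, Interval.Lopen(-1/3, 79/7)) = Union({-42/5, -8/5, 76/5}, Interval(-1/3, 79/7))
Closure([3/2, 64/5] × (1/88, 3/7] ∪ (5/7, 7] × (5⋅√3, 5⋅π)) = ([3/2, 64/5] × [1/88, 3/7]) ∪ ({5/7, 7} × [5⋅√3, 5⋅π]) ∪ ([5/7, 7] × {5⋅√3, 5⋅π}) ∪ ((5/7, 7] × (5⋅√3, 5⋅π))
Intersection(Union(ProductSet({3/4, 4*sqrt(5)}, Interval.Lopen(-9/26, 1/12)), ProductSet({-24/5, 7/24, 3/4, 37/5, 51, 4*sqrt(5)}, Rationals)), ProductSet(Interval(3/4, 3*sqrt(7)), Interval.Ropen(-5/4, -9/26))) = ProductSet({3/4, 37/5}, Intersection(Interval.Ropen(-5/4, -9/26), Rationals))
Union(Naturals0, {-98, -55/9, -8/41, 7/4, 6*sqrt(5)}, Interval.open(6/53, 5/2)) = Union({-98, -55/9, -8/41, 6*sqrt(5)}, Interval.open(6/53, 5/2), Naturals0)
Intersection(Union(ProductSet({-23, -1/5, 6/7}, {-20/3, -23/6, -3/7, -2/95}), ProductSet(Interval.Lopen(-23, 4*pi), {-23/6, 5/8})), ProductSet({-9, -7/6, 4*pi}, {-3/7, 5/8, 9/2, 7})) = ProductSet({-9, -7/6, 4*pi}, {5/8})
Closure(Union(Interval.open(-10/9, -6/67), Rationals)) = Union(Interval(-oo, oo), Rationals)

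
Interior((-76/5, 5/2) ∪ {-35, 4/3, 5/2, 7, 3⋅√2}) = (-76/5, 5/2)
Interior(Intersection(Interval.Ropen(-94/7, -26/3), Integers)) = EmptySet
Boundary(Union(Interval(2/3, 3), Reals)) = EmptySet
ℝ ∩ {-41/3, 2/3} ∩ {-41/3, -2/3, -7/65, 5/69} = {-41/3}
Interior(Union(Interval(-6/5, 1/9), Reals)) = Interval(-oo, oo)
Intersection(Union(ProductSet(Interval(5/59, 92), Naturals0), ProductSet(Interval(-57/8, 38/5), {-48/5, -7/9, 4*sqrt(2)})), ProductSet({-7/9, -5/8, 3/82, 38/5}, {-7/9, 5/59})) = ProductSet({-7/9, -5/8, 3/82, 38/5}, {-7/9})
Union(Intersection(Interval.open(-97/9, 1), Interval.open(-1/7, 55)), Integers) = Union(Integers, Interval.Lopen(-1/7, 1))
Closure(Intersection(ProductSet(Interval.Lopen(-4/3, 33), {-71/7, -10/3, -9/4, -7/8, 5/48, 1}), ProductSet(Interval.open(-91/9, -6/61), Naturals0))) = ProductSet(Interval(-4/3, -6/61), {1})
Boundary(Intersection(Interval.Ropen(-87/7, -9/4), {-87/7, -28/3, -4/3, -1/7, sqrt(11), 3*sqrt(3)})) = {-87/7, -28/3}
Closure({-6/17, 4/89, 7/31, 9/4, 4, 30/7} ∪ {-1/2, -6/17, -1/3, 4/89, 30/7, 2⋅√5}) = {-1/2, -6/17, -1/3, 4/89, 7/31, 9/4, 4, 30/7, 2⋅√5}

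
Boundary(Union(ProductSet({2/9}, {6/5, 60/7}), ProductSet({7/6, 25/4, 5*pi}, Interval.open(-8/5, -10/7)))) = Union(ProductSet({2/9}, {6/5, 60/7}), ProductSet({7/6, 25/4, 5*pi}, Interval(-8/5, -10/7)))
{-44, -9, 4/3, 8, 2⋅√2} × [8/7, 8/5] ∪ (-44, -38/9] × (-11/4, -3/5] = ((-44, -38/9] × (-11/4, -3/5]) ∪ ({-44, -9, 4/3, 8, 2⋅√2} × [8/7, 8/5])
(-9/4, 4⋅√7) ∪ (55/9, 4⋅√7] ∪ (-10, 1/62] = (-10, 4⋅√7]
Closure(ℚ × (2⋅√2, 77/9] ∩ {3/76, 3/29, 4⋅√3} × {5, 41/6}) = {3/76, 3/29} × {5, 41/6}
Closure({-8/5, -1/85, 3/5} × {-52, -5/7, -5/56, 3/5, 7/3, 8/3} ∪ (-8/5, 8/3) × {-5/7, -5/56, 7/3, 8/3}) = ([-8/5, 8/3] × {-5/7, -5/56, 7/3, 8/3}) ∪ ({-8/5, -1/85, 3/5} × {-52, -5/7, -5/56, 3/5, 7/3, 8/3})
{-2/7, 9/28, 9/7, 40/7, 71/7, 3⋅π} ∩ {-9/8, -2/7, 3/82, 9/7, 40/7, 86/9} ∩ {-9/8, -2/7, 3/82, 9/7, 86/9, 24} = {-2/7, 9/7}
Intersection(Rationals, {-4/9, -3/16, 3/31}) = {-4/9, -3/16, 3/31}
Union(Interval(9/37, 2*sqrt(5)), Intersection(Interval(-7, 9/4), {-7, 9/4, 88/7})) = Union({-7}, Interval(9/37, 2*sqrt(5)))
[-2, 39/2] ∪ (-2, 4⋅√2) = [-2, 39/2]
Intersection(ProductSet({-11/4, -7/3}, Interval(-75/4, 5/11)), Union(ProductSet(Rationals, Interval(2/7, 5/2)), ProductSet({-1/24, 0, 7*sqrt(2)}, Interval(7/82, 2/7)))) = ProductSet({-11/4, -7/3}, Interval(2/7, 5/11))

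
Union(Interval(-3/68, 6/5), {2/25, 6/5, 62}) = Union({62}, Interval(-3/68, 6/5))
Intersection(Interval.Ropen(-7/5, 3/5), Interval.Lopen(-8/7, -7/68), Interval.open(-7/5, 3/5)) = Interval.Lopen(-8/7, -7/68)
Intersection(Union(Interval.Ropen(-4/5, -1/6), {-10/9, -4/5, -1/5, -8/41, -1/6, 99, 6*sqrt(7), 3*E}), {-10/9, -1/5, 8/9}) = {-10/9, -1/5}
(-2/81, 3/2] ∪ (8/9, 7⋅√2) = (-2/81, 7⋅√2)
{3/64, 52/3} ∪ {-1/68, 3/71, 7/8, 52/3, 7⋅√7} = {-1/68, 3/71, 3/64, 7/8, 52/3, 7⋅√7}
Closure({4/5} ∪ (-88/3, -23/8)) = [-88/3, -23/8] ∪ {4/5}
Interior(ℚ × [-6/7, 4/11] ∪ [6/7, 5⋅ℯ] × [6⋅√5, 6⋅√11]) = ((ℚ \ (-∞, ∞)) × [-6/7, 4/11]) ∪ ((6/7, 5⋅ℯ) × (6⋅√5, 6⋅√11))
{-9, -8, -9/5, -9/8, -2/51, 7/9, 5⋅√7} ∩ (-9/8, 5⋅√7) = {-2/51, 7/9}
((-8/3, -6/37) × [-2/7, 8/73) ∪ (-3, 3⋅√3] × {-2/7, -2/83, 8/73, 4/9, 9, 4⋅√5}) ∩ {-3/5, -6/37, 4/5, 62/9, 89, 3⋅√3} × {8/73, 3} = {-3/5, -6/37, 4/5, 3⋅√3} × {8/73}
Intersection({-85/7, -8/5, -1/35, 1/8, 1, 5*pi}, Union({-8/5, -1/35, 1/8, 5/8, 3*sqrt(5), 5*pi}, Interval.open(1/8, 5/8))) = {-8/5, -1/35, 1/8, 5*pi}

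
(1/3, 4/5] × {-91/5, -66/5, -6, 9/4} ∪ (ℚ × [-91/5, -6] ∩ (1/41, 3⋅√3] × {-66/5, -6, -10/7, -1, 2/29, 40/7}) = ((1/3, 4/5] × {-91/5, -66/5, -6, 9/4}) ∪ ((ℚ ∩ (1/41, 3⋅√3]) × {-66/5, -6})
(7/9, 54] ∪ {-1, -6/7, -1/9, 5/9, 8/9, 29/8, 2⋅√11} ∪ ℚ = ℚ ∪ [7/9, 54]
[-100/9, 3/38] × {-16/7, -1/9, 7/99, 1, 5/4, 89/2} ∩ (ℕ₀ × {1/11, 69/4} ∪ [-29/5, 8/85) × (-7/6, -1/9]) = [-29/5, 3/38] × {-1/9}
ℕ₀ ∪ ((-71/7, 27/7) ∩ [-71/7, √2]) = (-71/7, √2] ∪ ℕ₀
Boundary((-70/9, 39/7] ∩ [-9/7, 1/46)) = {-9/7, 1/46}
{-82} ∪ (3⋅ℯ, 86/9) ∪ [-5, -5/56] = {-82} ∪ [-5, -5/56] ∪ (3⋅ℯ, 86/9)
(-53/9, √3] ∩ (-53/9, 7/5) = (-53/9, 7/5)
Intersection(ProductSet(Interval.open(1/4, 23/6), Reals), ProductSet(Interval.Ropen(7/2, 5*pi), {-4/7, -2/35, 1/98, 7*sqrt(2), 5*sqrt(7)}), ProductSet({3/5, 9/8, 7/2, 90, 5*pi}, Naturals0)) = EmptySet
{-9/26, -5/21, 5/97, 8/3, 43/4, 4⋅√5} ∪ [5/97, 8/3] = {-9/26, -5/21, 43/4, 4⋅√5} ∪ [5/97, 8/3]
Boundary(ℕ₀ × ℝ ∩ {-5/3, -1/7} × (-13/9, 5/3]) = ∅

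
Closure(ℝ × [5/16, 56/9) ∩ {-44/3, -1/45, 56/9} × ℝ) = {-44/3, -1/45, 56/9} × [5/16, 56/9]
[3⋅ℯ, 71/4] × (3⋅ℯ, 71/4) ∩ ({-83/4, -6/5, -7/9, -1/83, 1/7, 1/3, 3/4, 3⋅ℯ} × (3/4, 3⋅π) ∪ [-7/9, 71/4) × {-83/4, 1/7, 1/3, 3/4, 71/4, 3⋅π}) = ([3⋅ℯ, 71/4) × {3⋅π}) ∪ ({3⋅ℯ} × (3⋅ℯ, 3⋅π))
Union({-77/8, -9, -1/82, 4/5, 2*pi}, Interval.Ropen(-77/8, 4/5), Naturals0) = Union({2*pi}, Interval(-77/8, 4/5), Naturals0)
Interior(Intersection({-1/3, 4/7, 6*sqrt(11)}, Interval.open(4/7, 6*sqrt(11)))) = EmptySet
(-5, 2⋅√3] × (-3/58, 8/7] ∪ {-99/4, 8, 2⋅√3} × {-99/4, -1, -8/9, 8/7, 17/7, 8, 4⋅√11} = ((-5, 2⋅√3] × (-3/58, 8/7]) ∪ ({-99/4, 8, 2⋅√3} × {-99/4, -1, -8/9, 8/7, 17/7, 8, 4⋅√11})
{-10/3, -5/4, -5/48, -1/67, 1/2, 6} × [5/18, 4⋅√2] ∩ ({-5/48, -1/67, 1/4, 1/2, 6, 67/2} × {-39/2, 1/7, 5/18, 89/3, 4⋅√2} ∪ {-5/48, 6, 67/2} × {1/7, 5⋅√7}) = {-5/48, -1/67, 1/2, 6} × {5/18, 4⋅√2}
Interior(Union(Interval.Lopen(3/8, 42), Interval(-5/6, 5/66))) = Union(Interval.open(-5/6, 5/66), Interval.open(3/8, 42))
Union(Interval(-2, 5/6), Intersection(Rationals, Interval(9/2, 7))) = Union(Intersection(Interval(9/2, 7), Rationals), Interval(-2, 5/6))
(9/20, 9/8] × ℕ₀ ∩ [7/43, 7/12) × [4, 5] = (9/20, 7/12) × {4, 5}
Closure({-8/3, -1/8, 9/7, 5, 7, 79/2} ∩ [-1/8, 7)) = {-1/8, 9/7, 5}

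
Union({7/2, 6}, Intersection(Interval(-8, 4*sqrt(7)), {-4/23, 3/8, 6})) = {-4/23, 3/8, 7/2, 6}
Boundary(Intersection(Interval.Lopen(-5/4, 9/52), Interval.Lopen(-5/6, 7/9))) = {-5/6, 9/52}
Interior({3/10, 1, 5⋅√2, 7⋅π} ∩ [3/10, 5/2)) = ∅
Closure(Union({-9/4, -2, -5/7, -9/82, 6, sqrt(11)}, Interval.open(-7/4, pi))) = Union({-9/4, -2, 6, sqrt(11)}, Interval(-7/4, pi))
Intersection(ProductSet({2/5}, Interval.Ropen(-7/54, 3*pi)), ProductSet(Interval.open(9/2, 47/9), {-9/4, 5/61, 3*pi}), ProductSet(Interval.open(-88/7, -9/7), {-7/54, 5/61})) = EmptySet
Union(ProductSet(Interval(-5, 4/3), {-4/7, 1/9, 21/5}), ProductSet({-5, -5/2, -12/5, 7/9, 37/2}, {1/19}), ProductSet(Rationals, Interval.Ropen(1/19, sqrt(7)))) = Union(ProductSet(Interval(-5, 4/3), {-4/7, 1/9, 21/5}), ProductSet(Rationals, Interval.Ropen(1/19, sqrt(7))))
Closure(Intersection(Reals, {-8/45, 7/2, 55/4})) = {-8/45, 7/2, 55/4}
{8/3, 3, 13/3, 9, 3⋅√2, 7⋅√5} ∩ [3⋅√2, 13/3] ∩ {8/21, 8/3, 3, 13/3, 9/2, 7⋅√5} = {13/3}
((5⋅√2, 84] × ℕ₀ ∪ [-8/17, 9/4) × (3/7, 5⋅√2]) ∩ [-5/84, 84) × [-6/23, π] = ([-5/84, 9/4) × (3/7, π]) ∪ ((5⋅√2, 84) × {0, 1, 2, 3})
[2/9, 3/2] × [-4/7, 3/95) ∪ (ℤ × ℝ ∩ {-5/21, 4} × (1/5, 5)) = ({4} × (1/5, 5)) ∪ ([2/9, 3/2] × [-4/7, 3/95))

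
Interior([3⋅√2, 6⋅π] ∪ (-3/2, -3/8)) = (-3/2, -3/8) ∪ (3⋅√2, 6⋅π)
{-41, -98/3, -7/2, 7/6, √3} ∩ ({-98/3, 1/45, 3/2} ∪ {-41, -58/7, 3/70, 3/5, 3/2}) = {-41, -98/3}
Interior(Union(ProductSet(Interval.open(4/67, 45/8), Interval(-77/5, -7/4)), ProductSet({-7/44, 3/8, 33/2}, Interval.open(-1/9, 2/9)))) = ProductSet(Interval.open(4/67, 45/8), Interval.open(-77/5, -7/4))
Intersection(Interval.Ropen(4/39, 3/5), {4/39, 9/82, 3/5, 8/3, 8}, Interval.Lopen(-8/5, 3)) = {4/39, 9/82}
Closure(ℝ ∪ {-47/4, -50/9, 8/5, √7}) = ℝ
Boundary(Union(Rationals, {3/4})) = Reals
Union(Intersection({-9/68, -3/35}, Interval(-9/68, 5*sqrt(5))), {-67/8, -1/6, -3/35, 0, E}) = {-67/8, -1/6, -9/68, -3/35, 0, E}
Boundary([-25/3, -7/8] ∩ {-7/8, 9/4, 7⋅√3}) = {-7/8}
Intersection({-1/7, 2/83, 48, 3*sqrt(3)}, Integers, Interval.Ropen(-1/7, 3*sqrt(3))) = EmptySet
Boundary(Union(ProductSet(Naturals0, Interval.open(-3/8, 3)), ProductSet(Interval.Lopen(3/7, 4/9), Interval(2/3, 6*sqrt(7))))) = Union(ProductSet(Complement(Naturals0, Interval.open(3/7, 4/9)), Interval(-3/8, 3)), ProductSet({3/7, 4/9}, Interval(2/3, 6*sqrt(7))), ProductSet(Interval(3/7, 4/9), {2/3, 6*sqrt(7)}), ProductSet(Naturals0, Interval(-3/8, 2/3)))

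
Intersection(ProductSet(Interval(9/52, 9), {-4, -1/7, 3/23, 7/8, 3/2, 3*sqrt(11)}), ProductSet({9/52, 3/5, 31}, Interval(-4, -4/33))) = ProductSet({9/52, 3/5}, {-4, -1/7})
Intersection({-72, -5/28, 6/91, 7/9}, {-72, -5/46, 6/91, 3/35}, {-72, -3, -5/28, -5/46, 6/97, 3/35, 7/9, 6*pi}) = {-72}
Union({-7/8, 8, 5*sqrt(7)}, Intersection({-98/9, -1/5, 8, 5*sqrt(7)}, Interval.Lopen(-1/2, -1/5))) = {-7/8, -1/5, 8, 5*sqrt(7)}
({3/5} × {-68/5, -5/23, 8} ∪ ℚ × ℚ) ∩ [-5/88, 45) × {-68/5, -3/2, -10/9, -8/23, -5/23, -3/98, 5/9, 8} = (ℚ ∩ [-5/88, 45)) × {-68/5, -3/2, -10/9, -8/23, -5/23, -3/98, 5/9, 8}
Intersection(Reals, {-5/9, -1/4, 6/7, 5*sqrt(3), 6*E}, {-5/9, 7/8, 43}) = {-5/9}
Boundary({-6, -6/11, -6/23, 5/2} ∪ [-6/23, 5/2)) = {-6, -6/11, -6/23, 5/2}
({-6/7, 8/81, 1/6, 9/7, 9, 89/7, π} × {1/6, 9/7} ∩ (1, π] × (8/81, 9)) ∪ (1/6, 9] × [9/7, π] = ({9/7, π} × {1/6, 9/7}) ∪ ((1/6, 9] × [9/7, π])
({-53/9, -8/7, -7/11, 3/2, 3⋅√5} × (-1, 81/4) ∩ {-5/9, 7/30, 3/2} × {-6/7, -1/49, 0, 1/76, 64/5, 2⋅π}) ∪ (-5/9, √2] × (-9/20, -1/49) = ({3/2} × {-6/7, -1/49, 0, 1/76, 64/5, 2⋅π}) ∪ ((-5/9, √2] × (-9/20, -1/49))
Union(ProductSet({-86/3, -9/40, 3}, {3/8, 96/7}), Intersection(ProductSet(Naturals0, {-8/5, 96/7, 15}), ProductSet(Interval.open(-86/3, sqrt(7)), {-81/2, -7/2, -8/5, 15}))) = Union(ProductSet({-86/3, -9/40, 3}, {3/8, 96/7}), ProductSet(Range(0, 3, 1), {-8/5, 15}))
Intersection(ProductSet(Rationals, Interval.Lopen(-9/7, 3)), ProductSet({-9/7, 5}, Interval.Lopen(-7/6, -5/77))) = ProductSet({-9/7, 5}, Interval.Lopen(-7/6, -5/77))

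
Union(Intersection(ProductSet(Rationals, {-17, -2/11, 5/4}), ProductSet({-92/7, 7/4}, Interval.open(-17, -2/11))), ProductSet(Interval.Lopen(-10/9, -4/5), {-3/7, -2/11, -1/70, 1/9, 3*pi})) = ProductSet(Interval.Lopen(-10/9, -4/5), {-3/7, -2/11, -1/70, 1/9, 3*pi})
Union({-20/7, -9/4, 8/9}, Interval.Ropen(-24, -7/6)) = Union({8/9}, Interval.Ropen(-24, -7/6))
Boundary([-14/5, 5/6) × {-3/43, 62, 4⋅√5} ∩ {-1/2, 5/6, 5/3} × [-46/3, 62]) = {-1/2} × {-3/43, 62, 4⋅√5}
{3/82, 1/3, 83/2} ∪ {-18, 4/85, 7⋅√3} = {-18, 3/82, 4/85, 1/3, 83/2, 7⋅√3}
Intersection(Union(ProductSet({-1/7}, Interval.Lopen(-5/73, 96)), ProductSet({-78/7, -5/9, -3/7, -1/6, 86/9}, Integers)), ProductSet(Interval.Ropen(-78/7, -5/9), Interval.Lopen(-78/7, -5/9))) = ProductSet({-78/7}, Range(-11, 0, 1))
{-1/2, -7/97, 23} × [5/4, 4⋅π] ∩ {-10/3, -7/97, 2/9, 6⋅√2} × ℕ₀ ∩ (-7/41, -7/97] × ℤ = {-7/97} × {2, 3, …, 12}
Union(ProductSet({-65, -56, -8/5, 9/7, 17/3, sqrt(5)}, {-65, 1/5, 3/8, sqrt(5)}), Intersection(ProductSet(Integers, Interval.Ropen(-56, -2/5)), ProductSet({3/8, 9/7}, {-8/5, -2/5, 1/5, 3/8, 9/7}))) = ProductSet({-65, -56, -8/5, 9/7, 17/3, sqrt(5)}, {-65, 1/5, 3/8, sqrt(5)})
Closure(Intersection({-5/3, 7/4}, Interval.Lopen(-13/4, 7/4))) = {-5/3, 7/4}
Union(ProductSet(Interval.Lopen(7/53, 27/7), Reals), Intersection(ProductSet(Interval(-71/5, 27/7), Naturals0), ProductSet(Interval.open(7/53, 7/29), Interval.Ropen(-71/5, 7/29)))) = ProductSet(Interval.Lopen(7/53, 27/7), Reals)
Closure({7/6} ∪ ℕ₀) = ℕ₀ ∪ {7/6}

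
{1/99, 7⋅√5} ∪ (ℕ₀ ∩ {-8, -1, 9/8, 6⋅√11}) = {1/99, 7⋅√5}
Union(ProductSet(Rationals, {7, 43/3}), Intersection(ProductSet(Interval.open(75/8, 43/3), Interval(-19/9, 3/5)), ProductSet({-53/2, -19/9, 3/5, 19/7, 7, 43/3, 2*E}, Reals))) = ProductSet(Rationals, {7, 43/3})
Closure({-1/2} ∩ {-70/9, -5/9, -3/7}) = ∅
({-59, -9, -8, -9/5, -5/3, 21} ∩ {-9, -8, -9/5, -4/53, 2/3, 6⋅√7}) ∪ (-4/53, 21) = {-9, -8, -9/5} ∪ (-4/53, 21)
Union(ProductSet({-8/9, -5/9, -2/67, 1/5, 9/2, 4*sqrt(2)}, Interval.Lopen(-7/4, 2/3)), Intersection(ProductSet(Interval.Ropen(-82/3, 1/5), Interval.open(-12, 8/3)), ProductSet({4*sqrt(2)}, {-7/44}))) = ProductSet({-8/9, -5/9, -2/67, 1/5, 9/2, 4*sqrt(2)}, Interval.Lopen(-7/4, 2/3))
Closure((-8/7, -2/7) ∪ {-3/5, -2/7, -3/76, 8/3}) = [-8/7, -2/7] ∪ {-3/76, 8/3}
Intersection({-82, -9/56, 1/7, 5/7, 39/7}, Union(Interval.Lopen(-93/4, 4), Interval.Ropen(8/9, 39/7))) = {-9/56, 1/7, 5/7}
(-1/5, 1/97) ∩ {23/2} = ∅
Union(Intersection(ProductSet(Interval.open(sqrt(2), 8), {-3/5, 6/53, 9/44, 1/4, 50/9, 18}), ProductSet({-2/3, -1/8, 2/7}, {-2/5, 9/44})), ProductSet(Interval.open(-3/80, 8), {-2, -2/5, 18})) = ProductSet(Interval.open(-3/80, 8), {-2, -2/5, 18})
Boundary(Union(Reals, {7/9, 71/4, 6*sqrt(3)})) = EmptySet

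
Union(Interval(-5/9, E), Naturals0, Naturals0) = Union(Interval(-5/9, E), Naturals0)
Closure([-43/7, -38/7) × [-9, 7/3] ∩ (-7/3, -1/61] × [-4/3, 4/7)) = ∅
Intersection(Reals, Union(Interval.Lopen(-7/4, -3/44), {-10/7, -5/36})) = Interval.Lopen(-7/4, -3/44)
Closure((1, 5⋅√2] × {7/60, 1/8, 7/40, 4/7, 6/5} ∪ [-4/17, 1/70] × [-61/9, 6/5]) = ([-4/17, 1/70] × [-61/9, 6/5]) ∪ ([1, 5⋅√2] × {7/60, 1/8, 7/40, 4/7, 6/5})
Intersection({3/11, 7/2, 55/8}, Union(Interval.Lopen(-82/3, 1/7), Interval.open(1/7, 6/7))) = {3/11}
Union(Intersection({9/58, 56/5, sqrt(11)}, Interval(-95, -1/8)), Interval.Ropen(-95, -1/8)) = Interval.Ropen(-95, -1/8)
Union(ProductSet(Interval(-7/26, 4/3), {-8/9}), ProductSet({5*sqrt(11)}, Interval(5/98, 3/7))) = Union(ProductSet({5*sqrt(11)}, Interval(5/98, 3/7)), ProductSet(Interval(-7/26, 4/3), {-8/9}))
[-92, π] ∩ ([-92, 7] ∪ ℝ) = [-92, π]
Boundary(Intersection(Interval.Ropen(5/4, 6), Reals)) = {5/4, 6}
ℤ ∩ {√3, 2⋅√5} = ∅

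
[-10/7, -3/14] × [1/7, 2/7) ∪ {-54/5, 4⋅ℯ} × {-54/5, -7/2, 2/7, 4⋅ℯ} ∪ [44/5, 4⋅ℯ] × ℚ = ([44/5, 4⋅ℯ] × ℚ) ∪ ([-10/7, -3/14] × [1/7, 2/7)) ∪ ({-54/5, 4⋅ℯ} × {-54/5, -7/2, 2/7, 4⋅ℯ})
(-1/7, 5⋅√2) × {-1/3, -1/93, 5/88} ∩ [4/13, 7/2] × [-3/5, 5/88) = [4/13, 7/2] × {-1/3, -1/93}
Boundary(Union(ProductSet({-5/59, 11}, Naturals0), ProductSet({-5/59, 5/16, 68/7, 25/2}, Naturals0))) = ProductSet({-5/59, 5/16, 68/7, 11, 25/2}, Naturals0)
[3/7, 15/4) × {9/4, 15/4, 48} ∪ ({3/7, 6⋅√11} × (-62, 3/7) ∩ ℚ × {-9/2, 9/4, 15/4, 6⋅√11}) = ({3/7} × {-9/2}) ∪ ([3/7, 15/4) × {9/4, 15/4, 48})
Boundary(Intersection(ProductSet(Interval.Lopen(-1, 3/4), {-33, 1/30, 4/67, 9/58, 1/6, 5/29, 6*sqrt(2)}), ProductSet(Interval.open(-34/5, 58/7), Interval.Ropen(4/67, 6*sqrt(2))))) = ProductSet(Interval(-1, 3/4), {4/67, 9/58, 1/6, 5/29})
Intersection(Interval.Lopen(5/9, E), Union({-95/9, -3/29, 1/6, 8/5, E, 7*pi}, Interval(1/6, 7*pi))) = Interval.Lopen(5/9, E)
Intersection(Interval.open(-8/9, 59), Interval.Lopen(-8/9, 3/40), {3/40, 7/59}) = {3/40}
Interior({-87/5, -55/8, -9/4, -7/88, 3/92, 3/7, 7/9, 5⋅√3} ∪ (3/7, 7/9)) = (3/7, 7/9)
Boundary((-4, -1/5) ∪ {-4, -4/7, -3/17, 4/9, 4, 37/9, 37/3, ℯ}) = {-4, -1/5, -3/17, 4/9, 4, 37/9, 37/3, ℯ}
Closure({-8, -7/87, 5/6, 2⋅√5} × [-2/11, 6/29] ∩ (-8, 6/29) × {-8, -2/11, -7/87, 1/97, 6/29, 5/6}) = {-7/87} × {-2/11, -7/87, 1/97, 6/29}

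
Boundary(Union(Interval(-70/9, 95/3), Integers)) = Union(Complement(Integers, Interval.open(-70/9, 95/3)), {-70/9, 95/3})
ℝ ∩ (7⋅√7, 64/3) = (7⋅√7, 64/3)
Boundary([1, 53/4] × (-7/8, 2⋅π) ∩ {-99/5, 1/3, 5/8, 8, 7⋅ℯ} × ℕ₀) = {8} × {0, 1, …, 6}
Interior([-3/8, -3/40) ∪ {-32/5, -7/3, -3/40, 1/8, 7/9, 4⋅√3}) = (-3/8, -3/40)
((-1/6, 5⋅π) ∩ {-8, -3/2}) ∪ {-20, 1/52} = {-20, 1/52}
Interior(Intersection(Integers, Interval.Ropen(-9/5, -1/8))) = EmptySet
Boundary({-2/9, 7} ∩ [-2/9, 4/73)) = {-2/9}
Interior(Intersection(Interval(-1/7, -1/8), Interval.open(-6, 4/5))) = Interval.open(-1/7, -1/8)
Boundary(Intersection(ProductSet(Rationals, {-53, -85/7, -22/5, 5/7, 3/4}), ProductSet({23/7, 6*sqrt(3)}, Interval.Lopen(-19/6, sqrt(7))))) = ProductSet({23/7}, {5/7, 3/4})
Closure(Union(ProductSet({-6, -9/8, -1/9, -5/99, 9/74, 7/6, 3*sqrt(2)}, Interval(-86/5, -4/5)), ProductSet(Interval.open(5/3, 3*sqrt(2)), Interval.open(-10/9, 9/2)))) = Union(ProductSet({5/3, 3*sqrt(2)}, Interval(-10/9, 9/2)), ProductSet({-6, -9/8, -1/9, -5/99, 9/74, 7/6, 3*sqrt(2)}, Interval(-86/5, -4/5)), ProductSet(Interval(5/3, 3*sqrt(2)), {-10/9, 9/2}), ProductSet(Interval.open(5/3, 3*sqrt(2)), Interval.open(-10/9, 9/2)))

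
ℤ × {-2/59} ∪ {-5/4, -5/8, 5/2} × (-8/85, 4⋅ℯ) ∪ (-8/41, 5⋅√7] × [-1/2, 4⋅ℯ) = (ℤ × {-2/59}) ∪ ({-5/4, -5/8, 5/2} × (-8/85, 4⋅ℯ)) ∪ ((-8/41, 5⋅√7] × [-1/2, 4⋅ℯ))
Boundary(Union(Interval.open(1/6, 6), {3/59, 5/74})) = {3/59, 5/74, 1/6, 6}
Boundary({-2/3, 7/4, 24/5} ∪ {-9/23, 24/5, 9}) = {-2/3, -9/23, 7/4, 24/5, 9}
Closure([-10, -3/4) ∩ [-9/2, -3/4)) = [-9/2, -3/4]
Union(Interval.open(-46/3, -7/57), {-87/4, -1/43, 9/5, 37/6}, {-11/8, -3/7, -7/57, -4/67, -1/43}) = Union({-87/4, -4/67, -1/43, 9/5, 37/6}, Interval.Lopen(-46/3, -7/57))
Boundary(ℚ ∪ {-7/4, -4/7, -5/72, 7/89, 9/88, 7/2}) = ℝ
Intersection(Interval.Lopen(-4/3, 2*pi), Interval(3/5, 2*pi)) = Interval(3/5, 2*pi)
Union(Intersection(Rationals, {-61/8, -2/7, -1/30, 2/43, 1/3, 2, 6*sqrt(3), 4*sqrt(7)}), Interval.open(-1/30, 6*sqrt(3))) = Union({-61/8, -2/7}, Interval.Ropen(-1/30, 6*sqrt(3)))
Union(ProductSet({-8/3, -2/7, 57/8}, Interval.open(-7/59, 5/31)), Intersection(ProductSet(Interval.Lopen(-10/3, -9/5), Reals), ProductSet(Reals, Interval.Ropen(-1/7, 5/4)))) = Union(ProductSet({-8/3, -2/7, 57/8}, Interval.open(-7/59, 5/31)), ProductSet(Interval.Lopen(-10/3, -9/5), Interval.Ropen(-1/7, 5/4)))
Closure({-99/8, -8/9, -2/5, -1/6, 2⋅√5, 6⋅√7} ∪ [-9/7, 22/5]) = {-99/8, 2⋅√5, 6⋅√7} ∪ [-9/7, 22/5]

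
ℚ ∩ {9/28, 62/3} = {9/28, 62/3}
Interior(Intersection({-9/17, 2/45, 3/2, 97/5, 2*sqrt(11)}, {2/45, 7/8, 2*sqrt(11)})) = EmptySet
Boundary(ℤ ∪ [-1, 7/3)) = {7/3} ∪ (ℤ \ (-1, 7/3))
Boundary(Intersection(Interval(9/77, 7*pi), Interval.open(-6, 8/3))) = {9/77, 8/3}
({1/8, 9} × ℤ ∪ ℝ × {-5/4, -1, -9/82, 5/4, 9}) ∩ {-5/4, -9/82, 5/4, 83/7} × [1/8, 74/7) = {-5/4, -9/82, 5/4, 83/7} × {5/4, 9}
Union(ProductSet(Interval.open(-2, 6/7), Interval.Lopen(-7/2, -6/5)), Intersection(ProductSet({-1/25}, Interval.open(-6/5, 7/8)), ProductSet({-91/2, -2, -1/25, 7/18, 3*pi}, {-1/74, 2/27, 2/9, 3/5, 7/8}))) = Union(ProductSet({-1/25}, {-1/74, 2/27, 2/9, 3/5}), ProductSet(Interval.open(-2, 6/7), Interval.Lopen(-7/2, -6/5)))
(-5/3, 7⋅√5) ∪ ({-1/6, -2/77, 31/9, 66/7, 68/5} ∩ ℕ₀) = (-5/3, 7⋅√5)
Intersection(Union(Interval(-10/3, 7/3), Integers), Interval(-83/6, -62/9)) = Range(-13, -6, 1)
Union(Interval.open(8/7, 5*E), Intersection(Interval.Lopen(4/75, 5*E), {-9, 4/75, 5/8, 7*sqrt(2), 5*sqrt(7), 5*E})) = Union({5/8}, Interval.Lopen(8/7, 5*E))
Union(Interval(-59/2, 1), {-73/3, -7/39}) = Interval(-59/2, 1)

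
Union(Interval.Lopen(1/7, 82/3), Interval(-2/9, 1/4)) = Interval(-2/9, 82/3)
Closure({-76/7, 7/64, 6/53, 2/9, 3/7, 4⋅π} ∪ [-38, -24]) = [-38, -24] ∪ {-76/7, 7/64, 6/53, 2/9, 3/7, 4⋅π}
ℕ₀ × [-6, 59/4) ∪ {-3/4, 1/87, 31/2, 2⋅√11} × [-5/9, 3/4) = (ℕ₀ × [-6, 59/4)) ∪ ({-3/4, 1/87, 31/2, 2⋅√11} × [-5/9, 3/4))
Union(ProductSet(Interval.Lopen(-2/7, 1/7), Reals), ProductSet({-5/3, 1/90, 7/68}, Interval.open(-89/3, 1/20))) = Union(ProductSet({-5/3, 1/90, 7/68}, Interval.open(-89/3, 1/20)), ProductSet(Interval.Lopen(-2/7, 1/7), Reals))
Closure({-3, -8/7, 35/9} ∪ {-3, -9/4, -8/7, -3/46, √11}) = {-3, -9/4, -8/7, -3/46, 35/9, √11}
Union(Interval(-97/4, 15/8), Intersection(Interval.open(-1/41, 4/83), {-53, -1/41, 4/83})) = Interval(-97/4, 15/8)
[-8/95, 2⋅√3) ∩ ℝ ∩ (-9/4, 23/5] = [-8/95, 2⋅√3)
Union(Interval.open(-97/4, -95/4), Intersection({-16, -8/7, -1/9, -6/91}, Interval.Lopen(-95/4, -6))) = Union({-16}, Interval.open(-97/4, -95/4))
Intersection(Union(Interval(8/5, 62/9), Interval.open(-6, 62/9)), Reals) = Interval.Lopen(-6, 62/9)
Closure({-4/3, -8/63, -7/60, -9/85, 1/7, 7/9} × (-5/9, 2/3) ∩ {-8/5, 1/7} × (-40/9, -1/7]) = {1/7} × [-5/9, -1/7]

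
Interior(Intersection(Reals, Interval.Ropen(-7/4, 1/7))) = Interval.open(-7/4, 1/7)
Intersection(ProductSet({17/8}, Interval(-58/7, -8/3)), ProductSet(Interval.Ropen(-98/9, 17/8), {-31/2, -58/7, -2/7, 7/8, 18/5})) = EmptySet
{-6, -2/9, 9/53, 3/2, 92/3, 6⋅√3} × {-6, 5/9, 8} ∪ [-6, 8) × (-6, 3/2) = ([-6, 8) × (-6, 3/2)) ∪ ({-6, -2/9, 9/53, 3/2, 92/3, 6⋅√3} × {-6, 5/9, 8})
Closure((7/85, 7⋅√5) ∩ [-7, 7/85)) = ∅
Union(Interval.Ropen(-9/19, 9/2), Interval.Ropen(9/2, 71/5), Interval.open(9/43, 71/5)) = Interval.Ropen(-9/19, 71/5)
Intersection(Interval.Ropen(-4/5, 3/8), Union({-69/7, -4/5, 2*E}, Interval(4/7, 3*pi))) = {-4/5}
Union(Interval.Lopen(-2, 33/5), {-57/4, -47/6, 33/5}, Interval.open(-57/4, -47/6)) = Union(Interval(-57/4, -47/6), Interval.Lopen(-2, 33/5))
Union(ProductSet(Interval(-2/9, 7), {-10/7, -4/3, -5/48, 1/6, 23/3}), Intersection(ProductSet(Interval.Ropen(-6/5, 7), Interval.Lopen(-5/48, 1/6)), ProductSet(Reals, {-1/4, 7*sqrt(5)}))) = ProductSet(Interval(-2/9, 7), {-10/7, -4/3, -5/48, 1/6, 23/3})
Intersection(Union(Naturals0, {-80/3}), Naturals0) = Naturals0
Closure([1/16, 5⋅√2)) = [1/16, 5⋅√2]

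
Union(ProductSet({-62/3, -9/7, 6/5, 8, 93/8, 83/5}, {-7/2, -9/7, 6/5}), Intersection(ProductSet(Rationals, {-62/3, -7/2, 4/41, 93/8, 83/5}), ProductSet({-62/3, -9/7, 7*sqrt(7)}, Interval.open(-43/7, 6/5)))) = Union(ProductSet({-62/3, -9/7}, {-7/2, 4/41}), ProductSet({-62/3, -9/7, 6/5, 8, 93/8, 83/5}, {-7/2, -9/7, 6/5}))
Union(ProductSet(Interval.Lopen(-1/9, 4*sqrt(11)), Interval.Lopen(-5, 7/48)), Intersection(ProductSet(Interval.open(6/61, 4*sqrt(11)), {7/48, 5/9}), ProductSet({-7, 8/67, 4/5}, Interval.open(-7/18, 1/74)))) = ProductSet(Interval.Lopen(-1/9, 4*sqrt(11)), Interval.Lopen(-5, 7/48))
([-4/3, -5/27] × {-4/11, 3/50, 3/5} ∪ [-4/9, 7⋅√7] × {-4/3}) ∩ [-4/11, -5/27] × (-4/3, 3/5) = [-4/11, -5/27] × {-4/11, 3/50}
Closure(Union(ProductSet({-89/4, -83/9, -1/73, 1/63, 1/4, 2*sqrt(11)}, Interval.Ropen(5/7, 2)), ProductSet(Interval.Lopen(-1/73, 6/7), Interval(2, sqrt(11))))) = Union(ProductSet({-89/4, -83/9, -1/73, 1/63, 1/4, 2*sqrt(11)}, Interval(5/7, 2)), ProductSet(Interval(-1/73, 6/7), Interval(2, sqrt(11))))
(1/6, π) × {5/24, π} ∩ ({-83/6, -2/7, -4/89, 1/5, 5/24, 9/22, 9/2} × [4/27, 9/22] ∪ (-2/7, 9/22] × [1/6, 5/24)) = {1/5, 5/24, 9/22} × {5/24}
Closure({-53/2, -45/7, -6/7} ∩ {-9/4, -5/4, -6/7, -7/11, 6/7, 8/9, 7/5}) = {-6/7}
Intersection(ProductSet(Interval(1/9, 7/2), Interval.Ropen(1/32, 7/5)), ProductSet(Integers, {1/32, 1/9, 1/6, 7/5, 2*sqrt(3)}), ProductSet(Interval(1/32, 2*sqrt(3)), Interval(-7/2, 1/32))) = ProductSet(Range(1, 4, 1), {1/32})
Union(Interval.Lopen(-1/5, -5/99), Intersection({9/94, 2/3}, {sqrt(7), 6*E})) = Interval.Lopen(-1/5, -5/99)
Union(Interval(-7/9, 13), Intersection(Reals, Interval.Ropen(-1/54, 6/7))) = Interval(-7/9, 13)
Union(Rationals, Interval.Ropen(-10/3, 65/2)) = Union(Interval(-10/3, 65/2), Rationals)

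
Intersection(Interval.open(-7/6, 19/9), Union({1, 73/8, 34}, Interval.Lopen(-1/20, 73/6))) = Interval.open(-1/20, 19/9)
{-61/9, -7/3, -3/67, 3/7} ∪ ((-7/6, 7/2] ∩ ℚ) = {-61/9, -7/3} ∪ (ℚ ∩ (-7/6, 7/2])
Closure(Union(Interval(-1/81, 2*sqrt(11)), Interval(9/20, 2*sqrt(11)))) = Interval(-1/81, 2*sqrt(11))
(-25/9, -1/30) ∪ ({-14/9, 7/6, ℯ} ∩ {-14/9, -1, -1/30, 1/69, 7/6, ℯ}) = (-25/9, -1/30) ∪ {7/6, ℯ}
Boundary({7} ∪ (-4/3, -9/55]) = {-4/3, -9/55, 7}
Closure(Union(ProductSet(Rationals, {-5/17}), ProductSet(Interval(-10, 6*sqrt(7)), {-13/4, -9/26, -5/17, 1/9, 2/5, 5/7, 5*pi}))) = Union(ProductSet(Interval(-10, 6*sqrt(7)), {-13/4, -9/26, -5/17, 1/9, 2/5, 5/7, 5*pi}), ProductSet(Reals, {-5/17}))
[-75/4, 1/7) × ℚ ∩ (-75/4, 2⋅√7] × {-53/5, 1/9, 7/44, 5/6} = (-75/4, 1/7) × {-53/5, 1/9, 7/44, 5/6}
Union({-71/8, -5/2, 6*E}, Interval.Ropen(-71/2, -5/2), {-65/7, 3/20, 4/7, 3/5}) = Union({3/20, 4/7, 3/5, 6*E}, Interval(-71/2, -5/2))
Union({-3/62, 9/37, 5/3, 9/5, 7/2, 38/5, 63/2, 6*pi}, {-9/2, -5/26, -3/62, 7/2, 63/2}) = {-9/2, -5/26, -3/62, 9/37, 5/3, 9/5, 7/2, 38/5, 63/2, 6*pi}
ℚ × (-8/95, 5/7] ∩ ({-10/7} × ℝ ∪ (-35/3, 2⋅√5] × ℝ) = (ℚ ∩ (-35/3, 2⋅√5]) × (-8/95, 5/7]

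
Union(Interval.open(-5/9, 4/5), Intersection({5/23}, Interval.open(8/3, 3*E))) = Interval.open(-5/9, 4/5)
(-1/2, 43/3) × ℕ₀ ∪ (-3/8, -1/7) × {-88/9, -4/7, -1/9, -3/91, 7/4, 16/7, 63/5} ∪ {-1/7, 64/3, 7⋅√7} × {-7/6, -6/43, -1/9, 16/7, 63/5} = ((-1/2, 43/3) × ℕ₀) ∪ ((-3/8, -1/7) × {-88/9, -4/7, -1/9, -3/91, 7/4, 16/7, 63/5}) ∪ ({-1/7, 64/3, 7⋅√7} × {-7/6, -6/43, -1/9, 16/7, 63/5})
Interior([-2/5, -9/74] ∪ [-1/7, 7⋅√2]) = (-2/5, 7⋅√2)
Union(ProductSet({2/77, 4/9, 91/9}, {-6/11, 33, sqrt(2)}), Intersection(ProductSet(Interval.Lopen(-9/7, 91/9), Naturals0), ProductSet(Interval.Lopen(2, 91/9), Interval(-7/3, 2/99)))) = Union(ProductSet({2/77, 4/9, 91/9}, {-6/11, 33, sqrt(2)}), ProductSet(Interval.Lopen(2, 91/9), Range(0, 1, 1)))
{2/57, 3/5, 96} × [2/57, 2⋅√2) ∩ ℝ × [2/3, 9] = {2/57, 3/5, 96} × [2/3, 2⋅√2)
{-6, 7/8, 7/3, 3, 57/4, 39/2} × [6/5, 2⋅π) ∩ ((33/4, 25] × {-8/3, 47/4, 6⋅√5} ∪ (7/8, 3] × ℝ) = {7/3, 3} × [6/5, 2⋅π)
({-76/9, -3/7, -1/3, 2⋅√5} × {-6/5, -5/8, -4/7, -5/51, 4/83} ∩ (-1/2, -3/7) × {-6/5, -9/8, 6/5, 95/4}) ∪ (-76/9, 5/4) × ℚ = (-76/9, 5/4) × ℚ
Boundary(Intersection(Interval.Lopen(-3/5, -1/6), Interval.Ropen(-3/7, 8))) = {-3/7, -1/6}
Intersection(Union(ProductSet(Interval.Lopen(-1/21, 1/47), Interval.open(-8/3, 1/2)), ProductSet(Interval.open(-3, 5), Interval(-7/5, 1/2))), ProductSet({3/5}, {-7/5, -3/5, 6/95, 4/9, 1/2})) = ProductSet({3/5}, {-7/5, -3/5, 6/95, 4/9, 1/2})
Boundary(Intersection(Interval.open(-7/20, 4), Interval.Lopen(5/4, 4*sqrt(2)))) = {5/4, 4}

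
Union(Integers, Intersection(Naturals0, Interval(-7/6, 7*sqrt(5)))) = Integers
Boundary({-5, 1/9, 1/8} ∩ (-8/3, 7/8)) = {1/9, 1/8}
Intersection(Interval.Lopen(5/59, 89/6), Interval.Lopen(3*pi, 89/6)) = Interval.Lopen(3*pi, 89/6)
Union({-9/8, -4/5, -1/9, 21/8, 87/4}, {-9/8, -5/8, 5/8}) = {-9/8, -4/5, -5/8, -1/9, 5/8, 21/8, 87/4}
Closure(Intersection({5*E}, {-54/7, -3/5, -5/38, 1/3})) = EmptySet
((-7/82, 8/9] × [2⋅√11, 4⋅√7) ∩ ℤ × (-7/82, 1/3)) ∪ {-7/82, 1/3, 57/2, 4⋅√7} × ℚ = {-7/82, 1/3, 57/2, 4⋅√7} × ℚ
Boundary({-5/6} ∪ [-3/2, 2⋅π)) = {-3/2, 2⋅π}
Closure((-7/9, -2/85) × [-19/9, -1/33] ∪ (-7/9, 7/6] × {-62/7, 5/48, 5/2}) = ([-7/9, 7/6] × {-62/7, 5/48, 5/2}) ∪ ([-7/9, -2/85] × [-19/9, -1/33])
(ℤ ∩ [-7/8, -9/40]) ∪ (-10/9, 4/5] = (-10/9, 4/5]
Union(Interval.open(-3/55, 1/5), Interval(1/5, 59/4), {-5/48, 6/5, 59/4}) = Union({-5/48}, Interval.Lopen(-3/55, 59/4))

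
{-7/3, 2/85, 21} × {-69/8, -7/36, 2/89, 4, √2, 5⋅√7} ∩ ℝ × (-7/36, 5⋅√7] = {-7/3, 2/85, 21} × {2/89, 4, √2, 5⋅√7}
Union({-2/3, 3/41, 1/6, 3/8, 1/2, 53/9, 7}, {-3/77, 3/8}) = {-2/3, -3/77, 3/41, 1/6, 3/8, 1/2, 53/9, 7}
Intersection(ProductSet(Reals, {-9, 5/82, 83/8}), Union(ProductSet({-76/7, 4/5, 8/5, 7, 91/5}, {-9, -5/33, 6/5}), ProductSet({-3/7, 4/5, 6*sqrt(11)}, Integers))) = ProductSet({-76/7, -3/7, 4/5, 8/5, 7, 91/5, 6*sqrt(11)}, {-9})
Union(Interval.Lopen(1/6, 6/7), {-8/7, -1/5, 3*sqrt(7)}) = Union({-8/7, -1/5, 3*sqrt(7)}, Interval.Lopen(1/6, 6/7))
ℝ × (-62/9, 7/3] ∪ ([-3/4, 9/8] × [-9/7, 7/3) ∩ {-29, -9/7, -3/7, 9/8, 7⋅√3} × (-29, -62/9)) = ℝ × (-62/9, 7/3]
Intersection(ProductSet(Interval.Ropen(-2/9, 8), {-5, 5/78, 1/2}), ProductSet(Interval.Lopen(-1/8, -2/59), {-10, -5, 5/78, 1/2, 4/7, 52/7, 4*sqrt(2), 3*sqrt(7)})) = ProductSet(Interval.Lopen(-1/8, -2/59), {-5, 5/78, 1/2})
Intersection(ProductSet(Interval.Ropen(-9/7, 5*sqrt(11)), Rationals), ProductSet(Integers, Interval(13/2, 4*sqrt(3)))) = ProductSet(Range(-1, 17, 1), Intersection(Interval(13/2, 4*sqrt(3)), Rationals))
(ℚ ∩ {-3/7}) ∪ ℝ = ℝ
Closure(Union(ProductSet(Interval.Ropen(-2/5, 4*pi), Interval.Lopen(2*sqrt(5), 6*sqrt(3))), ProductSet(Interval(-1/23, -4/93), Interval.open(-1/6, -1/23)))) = Union(ProductSet({-2/5, 4*pi}, Interval(2*sqrt(5), 6*sqrt(3))), ProductSet(Interval(-2/5, 4*pi), {6*sqrt(3), 2*sqrt(5)}), ProductSet(Interval.Ropen(-2/5, 4*pi), Interval.Lopen(2*sqrt(5), 6*sqrt(3))), ProductSet(Interval(-1/23, -4/93), Interval(-1/6, -1/23)))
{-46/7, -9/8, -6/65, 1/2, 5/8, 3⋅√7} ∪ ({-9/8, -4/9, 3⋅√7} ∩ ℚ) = {-46/7, -9/8, -4/9, -6/65, 1/2, 5/8, 3⋅√7}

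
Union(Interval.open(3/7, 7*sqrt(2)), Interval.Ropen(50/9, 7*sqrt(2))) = Interval.open(3/7, 7*sqrt(2))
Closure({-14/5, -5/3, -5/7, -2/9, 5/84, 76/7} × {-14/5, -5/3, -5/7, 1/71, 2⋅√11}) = {-14/5, -5/3, -5/7, -2/9, 5/84, 76/7} × {-14/5, -5/3, -5/7, 1/71, 2⋅√11}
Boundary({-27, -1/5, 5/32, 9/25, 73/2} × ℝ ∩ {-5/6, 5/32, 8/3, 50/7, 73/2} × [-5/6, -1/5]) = {5/32, 73/2} × [-5/6, -1/5]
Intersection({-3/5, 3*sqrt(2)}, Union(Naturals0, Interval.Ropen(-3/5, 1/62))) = {-3/5}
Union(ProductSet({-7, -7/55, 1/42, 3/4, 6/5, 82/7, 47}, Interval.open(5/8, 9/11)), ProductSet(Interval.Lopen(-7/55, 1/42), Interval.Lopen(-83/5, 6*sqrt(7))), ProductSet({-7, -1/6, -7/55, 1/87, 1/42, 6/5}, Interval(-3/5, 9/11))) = Union(ProductSet({-7, -1/6, -7/55, 1/87, 1/42, 6/5}, Interval(-3/5, 9/11)), ProductSet({-7, -7/55, 1/42, 3/4, 6/5, 82/7, 47}, Interval.open(5/8, 9/11)), ProductSet(Interval.Lopen(-7/55, 1/42), Interval.Lopen(-83/5, 6*sqrt(7))))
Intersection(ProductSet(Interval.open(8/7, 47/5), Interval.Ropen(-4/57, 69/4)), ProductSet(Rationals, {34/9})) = ProductSet(Intersection(Interval.open(8/7, 47/5), Rationals), {34/9})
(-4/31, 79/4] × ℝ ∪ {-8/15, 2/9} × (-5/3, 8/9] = ((-4/31, 79/4] × ℝ) ∪ ({-8/15, 2/9} × (-5/3, 8/9])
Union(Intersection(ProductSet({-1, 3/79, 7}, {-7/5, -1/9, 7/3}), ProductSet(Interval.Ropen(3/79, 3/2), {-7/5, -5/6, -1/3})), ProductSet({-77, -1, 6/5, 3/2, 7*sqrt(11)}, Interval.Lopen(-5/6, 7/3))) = Union(ProductSet({3/79}, {-7/5}), ProductSet({-77, -1, 6/5, 3/2, 7*sqrt(11)}, Interval.Lopen(-5/6, 7/3)))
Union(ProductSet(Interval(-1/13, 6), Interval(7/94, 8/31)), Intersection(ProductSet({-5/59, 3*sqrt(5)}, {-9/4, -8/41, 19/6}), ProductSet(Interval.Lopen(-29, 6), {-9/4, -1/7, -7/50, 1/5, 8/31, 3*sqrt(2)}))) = Union(ProductSet({-5/59}, {-9/4}), ProductSet(Interval(-1/13, 6), Interval(7/94, 8/31)))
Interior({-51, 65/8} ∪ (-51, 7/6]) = (-51, 7/6)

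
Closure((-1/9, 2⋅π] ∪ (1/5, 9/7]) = [-1/9, 2⋅π]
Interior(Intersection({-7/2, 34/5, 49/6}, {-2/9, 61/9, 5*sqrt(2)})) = EmptySet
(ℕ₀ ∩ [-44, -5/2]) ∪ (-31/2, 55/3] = (-31/2, 55/3]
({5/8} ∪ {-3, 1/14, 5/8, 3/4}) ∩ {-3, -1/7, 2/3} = {-3}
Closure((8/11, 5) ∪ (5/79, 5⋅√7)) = [5/79, 5⋅√7]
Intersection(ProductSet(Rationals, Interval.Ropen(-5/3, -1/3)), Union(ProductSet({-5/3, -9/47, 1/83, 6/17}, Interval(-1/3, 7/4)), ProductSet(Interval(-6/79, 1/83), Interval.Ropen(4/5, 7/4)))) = EmptySet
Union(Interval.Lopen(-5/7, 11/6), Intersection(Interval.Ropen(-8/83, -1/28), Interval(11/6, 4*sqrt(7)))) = Interval.Lopen(-5/7, 11/6)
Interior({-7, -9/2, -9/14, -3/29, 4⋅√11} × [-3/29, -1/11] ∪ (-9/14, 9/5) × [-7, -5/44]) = (-9/14, 9/5) × (-7, -5/44)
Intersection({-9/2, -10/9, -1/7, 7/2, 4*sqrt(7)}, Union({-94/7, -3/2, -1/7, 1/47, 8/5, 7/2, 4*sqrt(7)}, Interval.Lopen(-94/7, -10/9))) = {-9/2, -10/9, -1/7, 7/2, 4*sqrt(7)}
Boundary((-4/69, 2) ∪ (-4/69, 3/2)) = {-4/69, 2}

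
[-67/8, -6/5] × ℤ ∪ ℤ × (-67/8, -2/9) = (ℤ × (-67/8, -2/9)) ∪ ([-67/8, -6/5] × ℤ)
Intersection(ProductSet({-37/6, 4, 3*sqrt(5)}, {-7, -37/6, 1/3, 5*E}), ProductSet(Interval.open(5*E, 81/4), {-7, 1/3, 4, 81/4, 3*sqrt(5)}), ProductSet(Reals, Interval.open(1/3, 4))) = EmptySet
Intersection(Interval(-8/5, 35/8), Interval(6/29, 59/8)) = Interval(6/29, 35/8)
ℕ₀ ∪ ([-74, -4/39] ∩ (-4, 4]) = (-4, -4/39] ∪ ℕ₀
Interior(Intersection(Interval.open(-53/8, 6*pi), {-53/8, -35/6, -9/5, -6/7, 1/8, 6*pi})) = EmptySet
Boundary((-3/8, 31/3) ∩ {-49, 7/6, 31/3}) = {7/6}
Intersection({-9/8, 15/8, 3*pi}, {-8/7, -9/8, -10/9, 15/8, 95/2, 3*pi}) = {-9/8, 15/8, 3*pi}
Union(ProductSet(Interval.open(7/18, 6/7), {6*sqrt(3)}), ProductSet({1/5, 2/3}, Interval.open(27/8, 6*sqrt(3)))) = Union(ProductSet({1/5, 2/3}, Interval.open(27/8, 6*sqrt(3))), ProductSet(Interval.open(7/18, 6/7), {6*sqrt(3)}))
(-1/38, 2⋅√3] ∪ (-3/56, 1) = (-3/56, 2⋅√3]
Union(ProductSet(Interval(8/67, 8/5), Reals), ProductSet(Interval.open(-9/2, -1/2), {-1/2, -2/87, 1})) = Union(ProductSet(Interval.open(-9/2, -1/2), {-1/2, -2/87, 1}), ProductSet(Interval(8/67, 8/5), Reals))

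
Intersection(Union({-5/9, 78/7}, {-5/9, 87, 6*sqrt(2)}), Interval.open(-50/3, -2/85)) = {-5/9}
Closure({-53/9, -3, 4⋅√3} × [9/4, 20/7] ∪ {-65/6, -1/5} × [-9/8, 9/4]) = ({-65/6, -1/5} × [-9/8, 9/4]) ∪ ({-53/9, -3, 4⋅√3} × [9/4, 20/7])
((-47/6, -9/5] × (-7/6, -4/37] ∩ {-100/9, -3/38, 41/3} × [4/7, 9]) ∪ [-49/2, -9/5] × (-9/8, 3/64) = [-49/2, -9/5] × (-9/8, 3/64)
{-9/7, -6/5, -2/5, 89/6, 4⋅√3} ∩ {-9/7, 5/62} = {-9/7}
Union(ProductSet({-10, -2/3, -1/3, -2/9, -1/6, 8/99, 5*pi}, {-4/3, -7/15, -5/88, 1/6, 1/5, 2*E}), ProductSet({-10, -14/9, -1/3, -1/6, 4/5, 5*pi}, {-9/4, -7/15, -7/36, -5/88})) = Union(ProductSet({-10, -14/9, -1/3, -1/6, 4/5, 5*pi}, {-9/4, -7/15, -7/36, -5/88}), ProductSet({-10, -2/3, -1/3, -2/9, -1/6, 8/99, 5*pi}, {-4/3, -7/15, -5/88, 1/6, 1/5, 2*E}))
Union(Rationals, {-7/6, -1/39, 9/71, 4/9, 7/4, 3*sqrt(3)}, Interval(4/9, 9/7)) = Union({3*sqrt(3)}, Interval(4/9, 9/7), Rationals)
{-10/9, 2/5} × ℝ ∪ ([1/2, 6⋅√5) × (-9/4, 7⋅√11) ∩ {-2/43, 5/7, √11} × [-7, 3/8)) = ({-10/9, 2/5} × ℝ) ∪ ({5/7, √11} × (-9/4, 3/8))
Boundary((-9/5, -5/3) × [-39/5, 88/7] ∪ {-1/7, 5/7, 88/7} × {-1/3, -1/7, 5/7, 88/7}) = ({-9/5, -5/3} × [-39/5, 88/7]) ∪ ([-9/5, -5/3] × {-39/5, 88/7}) ∪ ({-1/7, 5/7, 88/7} × {-1/3, -1/7, 5/7, 88/7})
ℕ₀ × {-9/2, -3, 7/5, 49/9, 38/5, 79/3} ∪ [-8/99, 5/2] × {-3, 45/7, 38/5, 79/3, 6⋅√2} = (ℕ₀ × {-9/2, -3, 7/5, 49/9, 38/5, 79/3}) ∪ ([-8/99, 5/2] × {-3, 45/7, 38/5, 79/3, 6⋅√2})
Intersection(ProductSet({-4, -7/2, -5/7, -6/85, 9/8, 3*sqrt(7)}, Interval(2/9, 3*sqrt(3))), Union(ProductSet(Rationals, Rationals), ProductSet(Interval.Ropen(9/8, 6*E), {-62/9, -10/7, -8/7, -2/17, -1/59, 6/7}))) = Union(ProductSet({9/8, 3*sqrt(7)}, {6/7}), ProductSet({-4, -7/2, -5/7, -6/85, 9/8}, Intersection(Interval(2/9, 3*sqrt(3)), Rationals)))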